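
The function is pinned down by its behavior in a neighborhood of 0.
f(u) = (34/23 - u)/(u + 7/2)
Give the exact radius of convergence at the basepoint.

Denominator factor (u + 7/2): pole of order 1 at -7/2, modulus 7/2.
The radius of convergence is the smallest modulus among the singular points: 7/2.

The radius of convergence is 7/2.


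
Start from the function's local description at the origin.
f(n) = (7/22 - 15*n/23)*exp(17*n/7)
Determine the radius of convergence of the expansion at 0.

The radius of convergence is infinite.

The factor exp(17*n/7) is entire and contributes no finite singular point.
The polynomial part has no poles.
No finite singular points: the Taylor series at 0 converges everywhere.


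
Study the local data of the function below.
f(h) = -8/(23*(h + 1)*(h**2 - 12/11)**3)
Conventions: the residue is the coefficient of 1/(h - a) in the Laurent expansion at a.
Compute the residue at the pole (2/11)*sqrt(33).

The residue is -5324/23 + (533731/13248)*sqrt(33).

The factor h**2 - 12/11 splits as (h - a)(h - a') with a = (2/11)*sqrt(33), a' = -(2/11)*sqrt(33). At the order-3 pole a set g(h) = (h - a)^3*f(h) = [-8/(23*(h + 1))] / (h - a')^3.
Order-3 pole: residue = g''(a)/2; g''((2/11)*sqrt(33)) = -10648/23 + (533731/6624)*sqrt(33), so the residue is -5324/23 + (533731/13248)*sqrt(33).


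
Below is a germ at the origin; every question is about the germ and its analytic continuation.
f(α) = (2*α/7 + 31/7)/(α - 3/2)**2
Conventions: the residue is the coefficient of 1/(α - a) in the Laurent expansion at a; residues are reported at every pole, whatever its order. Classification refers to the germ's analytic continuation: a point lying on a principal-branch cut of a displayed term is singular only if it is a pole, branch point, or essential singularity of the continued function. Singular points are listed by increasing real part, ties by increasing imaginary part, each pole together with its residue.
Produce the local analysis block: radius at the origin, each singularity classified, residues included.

Radius of convergence at 0: 3/2.
At 3/2: a pole of order 2; residue 2/7.

Denominator factor (α - 3/2)^2: pole of order 2 at 3/2, modulus 3/2.
The radius of convergence is the smallest modulus among the singular points: 3/2.
At the order-2 pole 3/2 set g(α) = (α - (3/2))^2*f(α) = 2*α/7 + 31/7.
Order-2 pole: residue = g'(a); g'(3/2) = 2/7, so the residue is 2/7.


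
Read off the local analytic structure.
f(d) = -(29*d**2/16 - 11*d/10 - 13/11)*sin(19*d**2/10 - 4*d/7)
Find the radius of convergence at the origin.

The radius of convergence is infinite.

The factor -sin(19*d**2/10 - 4*d/7) is entire and contributes no finite singular point.
The polynomial part has no poles.
No finite singular points: the Taylor series at 0 converges everywhere.


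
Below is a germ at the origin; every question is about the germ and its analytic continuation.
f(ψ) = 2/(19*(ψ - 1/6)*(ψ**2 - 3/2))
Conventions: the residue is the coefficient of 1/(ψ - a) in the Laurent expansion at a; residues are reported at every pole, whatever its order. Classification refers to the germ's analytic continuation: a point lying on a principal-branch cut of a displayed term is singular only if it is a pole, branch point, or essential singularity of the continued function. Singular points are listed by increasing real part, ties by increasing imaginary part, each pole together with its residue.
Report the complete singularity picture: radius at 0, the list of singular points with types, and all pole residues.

Radius of convergence at 0: 1/6.
At -(1/2)*sqrt(6): a pole of order 1; residue 36/1007 - (2/1007)*sqrt(6).
At 1/6: a pole of order 1; residue -72/1007.
At (1/2)*sqrt(6): a pole of order 1; residue 36/1007 + (2/1007)*sqrt(6).

Denominator factor (ψ**2 - 3/2): discriminant 6, real irrational roots (1/2)*sqrt(6) and -(1/2)*sqrt(6); poles of order 1, moduli (1/2)*sqrt(6) and (1/2)*sqrt(6).
Denominator factor (ψ - 1/6): pole of order 1 at 1/6, modulus 1/6.
The radius of convergence is the smallest modulus among the singular points: 1/6.
The factor ψ**2 - 3/2 splits as (ψ - a)(ψ - a') with a = -(1/2)*sqrt(6), a' = (1/2)*sqrt(6). At the order-1 pole a set g(ψ) = (ψ - a)*f(ψ) = [2/(19*(ψ - 1/6))] / (ψ - a').
Simple pole: residue = g(a) at a = -(1/2)*sqrt(6), which is 36/1007 - (2/1007)*sqrt(6).
At the order-1 pole 1/6 set g(ψ) = (ψ - (1/6))*f(ψ) = 2/(19*(ψ**2 - 3/2)).
Simple pole: residue = g(a) at a = 1/6, which is -72/1007.
The factor ψ**2 - 3/2 splits as (ψ - a)(ψ - a') with a = (1/2)*sqrt(6), a' = -(1/2)*sqrt(6). At the order-1 pole a set g(ψ) = (ψ - a)*f(ψ) = [2/(19*(ψ - 1/6))] / (ψ - a').
Simple pole: residue = g(a) at a = (1/2)*sqrt(6), which is 36/1007 + (2/1007)*sqrt(6).
List the singular points by increasing real part (a conjugate pair: the negative imaginary part first).


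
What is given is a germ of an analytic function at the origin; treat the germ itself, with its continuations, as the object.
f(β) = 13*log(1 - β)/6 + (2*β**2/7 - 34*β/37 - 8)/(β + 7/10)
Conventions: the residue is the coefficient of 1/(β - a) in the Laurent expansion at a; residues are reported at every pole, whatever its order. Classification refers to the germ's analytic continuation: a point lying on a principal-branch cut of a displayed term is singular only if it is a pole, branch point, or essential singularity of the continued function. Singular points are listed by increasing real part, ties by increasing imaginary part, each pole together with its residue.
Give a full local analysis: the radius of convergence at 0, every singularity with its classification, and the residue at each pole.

Denominator factor (β + 7/10): pole of order 1 at -7/10, modulus 7/10.
Branch term (13/6)*log(1 - β/(1)): its argument vanishes at β = 1, a logarithmic branch point, modulus 1.
The radius of convergence is the smallest modulus among the singular points: 7/10.
The branch term is analytic at -7/10 and contributes nothing to the residue; only the rational part matters.
At the order-1 pole -7/10 set g(β) = (β - (-7/10))*(rational part) = 2*β**2/7 - 34*β/37 - 8.
Simple pole: residue = g(a) at a = -7/10, which is -13351/1850.
List the singular points by increasing real part (a conjugate pair: the negative imaginary part first).

Radius of convergence at 0: 7/10.
At -7/10: a pole of order 1; residue -13351/1850.
At 1: a logarithmic branch point.


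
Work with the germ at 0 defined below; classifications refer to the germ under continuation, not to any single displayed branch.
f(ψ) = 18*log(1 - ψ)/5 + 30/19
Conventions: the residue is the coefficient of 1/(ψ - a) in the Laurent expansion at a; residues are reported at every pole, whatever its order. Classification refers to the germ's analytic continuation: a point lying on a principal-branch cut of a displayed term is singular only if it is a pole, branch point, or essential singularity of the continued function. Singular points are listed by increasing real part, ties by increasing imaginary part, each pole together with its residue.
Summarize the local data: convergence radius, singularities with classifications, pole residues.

Branch term (18/5)*log(1 - ψ/(1)): its argument vanishes at ψ = 1, a logarithmic branch point, modulus 1.
The radius of convergence is the smallest modulus among the singular points: 1.

Radius of convergence at 0: 1.
At 1: a logarithmic branch point.


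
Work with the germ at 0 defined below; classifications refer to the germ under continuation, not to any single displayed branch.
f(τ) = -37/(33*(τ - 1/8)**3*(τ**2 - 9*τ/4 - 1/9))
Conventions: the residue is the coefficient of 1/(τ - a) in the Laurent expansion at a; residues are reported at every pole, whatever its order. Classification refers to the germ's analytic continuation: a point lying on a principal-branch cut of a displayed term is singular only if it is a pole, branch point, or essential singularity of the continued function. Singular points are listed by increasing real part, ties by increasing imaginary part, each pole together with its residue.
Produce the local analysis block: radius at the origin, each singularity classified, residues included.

Radius of convergence at 0: -9/8 + (1/24)*sqrt(793).
At 9/8 - (1/24)*sqrt(793): a pole of order 1; residue -5157844992/112401443 - (145098915840/89134344299)*sqrt(793).
At 1/8: a pole of order 3; residue 10315689984/112401443.
At 9/8 + (1/24)*sqrt(793): a pole of order 1; residue -5157844992/112401443 + (145098915840/89134344299)*sqrt(793).

Denominator factor (τ**2 - 9*τ/4 - 1/9): discriminant 793/144, real irrational roots 9/8 + (1/24)*sqrt(793) and 9/8 - (1/24)*sqrt(793); poles of order 1, moduli 9/8 + (1/24)*sqrt(793) and -9/8 + (1/24)*sqrt(793).
Denominator factor (τ - 1/8)^3: pole of order 3 at 1/8, modulus 1/8.
The radius of convergence is the smallest modulus among the singular points: -9/8 + (1/24)*sqrt(793).
The factor τ**2 - 9*τ/4 - 1/9 splits as (τ - a)(τ - a') with a = 9/8 - (1/24)*sqrt(793), a' = 9/8 + (1/24)*sqrt(793). At the order-1 pole a set g(τ) = (τ - a)*f(τ) = [-37/(33*(τ - 1/8)**3)] / (τ - a').
Simple pole: residue = g(a) at a = 9/8 - (1/24)*sqrt(793), which is -5157844992/112401443 - (145098915840/89134344299)*sqrt(793).
At the order-3 pole 1/8 set g(τ) = (τ - (1/8))^3*f(τ) = -37/(33*(τ**2 - 9*τ/4 - 1/9)).
Order-3 pole: residue = g''(a)/2; g''(1/8) = 20631379968/112401443, so the residue is 10315689984/112401443.
The factor τ**2 - 9*τ/4 - 1/9 splits as (τ - a)(τ - a') with a = 9/8 + (1/24)*sqrt(793), a' = 9/8 - (1/24)*sqrt(793). At the order-1 pole a set g(τ) = (τ - a)*f(τ) = [-37/(33*(τ - 1/8)**3)] / (τ - a').
Simple pole: residue = g(a) at a = 9/8 + (1/24)*sqrt(793), which is -5157844992/112401443 + (145098915840/89134344299)*sqrt(793).
List the singular points by increasing real part (a conjugate pair: the negative imaginary part first).


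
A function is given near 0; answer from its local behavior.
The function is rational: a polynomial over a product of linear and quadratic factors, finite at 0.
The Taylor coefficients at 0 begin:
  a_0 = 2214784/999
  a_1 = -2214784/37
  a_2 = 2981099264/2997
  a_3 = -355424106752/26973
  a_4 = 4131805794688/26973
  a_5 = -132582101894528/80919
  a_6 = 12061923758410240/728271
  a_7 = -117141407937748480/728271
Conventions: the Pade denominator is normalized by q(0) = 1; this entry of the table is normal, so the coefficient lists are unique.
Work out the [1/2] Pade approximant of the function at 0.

The Pade approximant has numerator coefficients [2214784/999, -83636888192/7561431]; denominator coefficients [1, 166600/7569, 367414/2523].

Taylor coefficients needed (read off): a_0 = 2214784/999, a_1 = -2214784/37, a_2 = 2981099264/2997, a_3 = -355424106752/26973.
Write the denominator as Q(z) = 1 + q1*z + q2*z^2. Requiring Q*f - P = O(z^4) with deg P <= 1 kills the coefficients of z^2..z^3 in Q*f:
  z^2: a_2 + q1*a_1 + q2*a_0 = 0, i.e. 2981099264/2997 + (-2214784/37)*q1 + (2214784/999)*q2 = 0.
  z^3: a_3 + q1*a_2 + q2*a_1 = 0, i.e. -355424106752/26973 + (2981099264/2997)*q1 + (-2214784/37)*q2 = 0.
Solving this linear system: q1 = 166600/7569, q2 = 367414/2523.
The numerator is Q*f truncated at degree 1: P0 = a_0 = 2214784/999; P1 = a_1 + q1*a_0 = -83636888192/7561431.


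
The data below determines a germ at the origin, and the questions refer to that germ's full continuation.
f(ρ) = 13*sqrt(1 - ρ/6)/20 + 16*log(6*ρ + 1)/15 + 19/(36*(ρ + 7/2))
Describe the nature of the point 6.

The point is an algebraic (square-root) branch point.

The term (13/20)*sqrt(1 - ρ/(6)) has argument 1 - 6/(6) = 0 at 6: a square-root (algebraic, two-sheeted) branch point; the remaining terms are analytic or single-valued there.


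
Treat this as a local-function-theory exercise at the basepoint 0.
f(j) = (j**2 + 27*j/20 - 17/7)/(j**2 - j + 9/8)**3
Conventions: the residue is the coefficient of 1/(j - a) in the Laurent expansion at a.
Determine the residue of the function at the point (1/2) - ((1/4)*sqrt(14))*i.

The residue is -((1018/12005)*sqrt(14))*i.

The factor j**2 - j + 9/8 splits as (j - a)(j - a') with a = (1/2) - ((1/4)*sqrt(14))*i, a' = (1/2) + ((1/4)*sqrt(14))*i. At the order-3 pole a set g(j) = (j - a)^3*f(j) = [j**2 + 27*j/20 - 17/7] / (j - a')^3.
Order-3 pole: residue = g''(a)/2; g''((1/2) - ((1/4)*sqrt(14))*i) = -((2036/12005)*sqrt(14))*i, so the residue is -((1018/12005)*sqrt(14))*i.


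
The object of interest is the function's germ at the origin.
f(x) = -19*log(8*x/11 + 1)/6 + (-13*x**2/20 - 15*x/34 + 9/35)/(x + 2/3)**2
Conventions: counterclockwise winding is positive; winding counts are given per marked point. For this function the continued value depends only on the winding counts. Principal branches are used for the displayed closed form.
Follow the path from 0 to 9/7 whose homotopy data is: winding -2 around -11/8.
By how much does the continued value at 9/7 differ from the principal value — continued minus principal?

Continued minus principal equals (38/3)*pi*i.

The rational part is single-valued and drops out of the difference; each branch term changes only by its own monodromy.
(-19/6)*log(1 - x/(-11/8)): each positive loop around -11/8 adds 2*pi*i to the log, so winding -2 contributes (-19/6)*(-2)*2*pi*i = (38/3)*pi*i.
Summing the contributions at x = 9/7 gives (38/3)*pi*i.


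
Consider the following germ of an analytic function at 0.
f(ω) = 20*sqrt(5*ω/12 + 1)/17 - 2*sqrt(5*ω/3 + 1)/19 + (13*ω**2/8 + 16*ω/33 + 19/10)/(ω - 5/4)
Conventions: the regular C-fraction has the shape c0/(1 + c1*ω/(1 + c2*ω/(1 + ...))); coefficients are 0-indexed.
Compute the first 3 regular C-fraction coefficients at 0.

The regular C-fraction coefficients are [-3624/8075, -3854561/1195920, 666085048195/460974659112].

Taylor coefficients (expand at 0): a_0 = -3624/8075, a_1 = -3854561/2664750, a_2 = -1644950837/639540000.
c0 = a_0 = -3624/8075. Peel one level at a time: if S = 1 + c*ω/S' with S'(0) = 1, then c is the ω-coefficient of S and S' = c*ω/(S - 1).
S_1 = c0/f = 1 + (-3854561/1195920)*ω + (133217009639/28604492928)*ω^2 + ...; c1 = -3854561/1195920.
S_2 = c1*ω/(S_1 - 1) = 1 + (666085048195/460974659112)*ω + ...; c2 = 666085048195/460974659112.


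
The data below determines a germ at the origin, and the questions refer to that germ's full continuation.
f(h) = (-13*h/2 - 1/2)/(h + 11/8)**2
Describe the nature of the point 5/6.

Denominator factors: h + 11/8 = 53/24 at h = 5/6 — none vanishes.
So the germ continues analytically to 5/6.

The point is a regular point.


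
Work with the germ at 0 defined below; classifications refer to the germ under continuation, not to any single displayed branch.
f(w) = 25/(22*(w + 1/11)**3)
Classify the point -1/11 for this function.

The denominator factor w + 1/11 vanishes at -1/11 and appears to the power 3; the numerator there equals 25/22, nonzero, and no other factor vanishes.
Hence a pole whose order is the multiplicity, 3.

The point is a pole of order 3.


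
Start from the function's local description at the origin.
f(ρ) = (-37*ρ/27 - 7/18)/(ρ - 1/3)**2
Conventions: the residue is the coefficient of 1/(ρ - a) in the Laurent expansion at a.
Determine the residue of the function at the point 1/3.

At the order-2 pole 1/3 set g(ρ) = (ρ - (1/3))^2*f(ρ) = -37*ρ/27 - 7/18.
Order-2 pole: residue = g'(a); g'(1/3) = -37/27, so the residue is -37/27.

The residue is -37/27.


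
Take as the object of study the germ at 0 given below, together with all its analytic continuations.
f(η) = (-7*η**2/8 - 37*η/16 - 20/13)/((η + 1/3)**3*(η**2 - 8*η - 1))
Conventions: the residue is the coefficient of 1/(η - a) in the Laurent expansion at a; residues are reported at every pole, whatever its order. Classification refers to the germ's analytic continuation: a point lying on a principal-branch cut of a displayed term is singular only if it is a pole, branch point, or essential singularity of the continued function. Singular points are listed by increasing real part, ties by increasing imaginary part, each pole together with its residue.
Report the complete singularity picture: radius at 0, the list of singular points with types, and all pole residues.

Denominator factor (η**2 - 8*η - 1): discriminant 68, real irrational roots 4 + sqrt(17) and 4 - sqrt(17); poles of order 1, moduli 4 + sqrt(17) and -4 + sqrt(17).
Denominator factor (η + 1/3)^3: pole of order 3 at -1/3, modulus 1/3.
The radius of convergence is the smallest modulus among the singular points: -4 + sqrt(17).
At the order-3 pole -1/3 set g(η) = (η - (-1/3))^3*f(η) = (-7*η**2/8 - 37*η/16 - 20/13)/(η**2 - 8*η - 1).
Order-3 pole: residue = g''(a)/2; g''(-1/3) = -3518991/106496, so the residue is -3518991/212992.
The factor η**2 - 8*η - 1 splits as (η - a)(η - a') with a = 4 - sqrt(17), a' = 4 + sqrt(17). At the order-1 pole a set g(η) = (η - a)*f(η) = [(-7*η**2/8 - 37*η/16 - 20/13)/(η + 1/3)**3] / (η - a').
Simple pole: residue = g(a) at a = 4 - sqrt(17), which is 3518991/425984 + (1118205/557056)*sqrt(17).
The factor η**2 - 8*η - 1 splits as (η - a)(η - a') with a = 4 + sqrt(17), a' = 4 - sqrt(17). At the order-1 pole a set g(η) = (η - a)*f(η) = [(-7*η**2/8 - 37*η/16 - 20/13)/(η + 1/3)**3] / (η - a').
Simple pole: residue = g(a) at a = 4 + sqrt(17), which is 3518991/425984 - (1118205/557056)*sqrt(17).
List the singular points by increasing real part (a conjugate pair: the negative imaginary part first).

Radius of convergence at 0: -4 + sqrt(17).
At -1/3: a pole of order 3; residue -3518991/212992.
At 4 - sqrt(17): a pole of order 1; residue 3518991/425984 + (1118205/557056)*sqrt(17).
At 4 + sqrt(17): a pole of order 1; residue 3518991/425984 - (1118205/557056)*sqrt(17).


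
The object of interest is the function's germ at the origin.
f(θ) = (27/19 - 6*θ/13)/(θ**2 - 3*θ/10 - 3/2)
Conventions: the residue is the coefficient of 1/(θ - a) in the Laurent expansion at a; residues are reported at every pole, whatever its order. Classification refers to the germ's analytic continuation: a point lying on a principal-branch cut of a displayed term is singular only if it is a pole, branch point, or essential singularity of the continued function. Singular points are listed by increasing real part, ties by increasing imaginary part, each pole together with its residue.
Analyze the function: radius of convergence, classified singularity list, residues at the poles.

Denominator factor (θ**2 - 3*θ/10 - 3/2): discriminant 609/100, real irrational roots 3/20 + (1/20)*sqrt(609) and 3/20 - (1/20)*sqrt(609); poles of order 1, moduli 3/20 + (1/20)*sqrt(609) and -3/20 + (1/20)*sqrt(609).
The radius of convergence is the smallest modulus among the singular points: -3/20 + (1/20)*sqrt(609).
The factor θ**2 - 3*θ/10 - 3/2 splits as (θ - a)(θ - a') with a = 3/20 - (1/20)*sqrt(609), a' = 3/20 + (1/20)*sqrt(609). At the order-1 pole a set g(θ) = (θ - a)*f(θ) = [27/19 - 6*θ/13] / (θ - a').
Simple pole: residue = g(a) at a = 3/20 - (1/20)*sqrt(609), which is -3/13 - (159/7163)*sqrt(609).
The factor θ**2 - 3*θ/10 - 3/2 splits as (θ - a)(θ - a') with a = 3/20 + (1/20)*sqrt(609), a' = 3/20 - (1/20)*sqrt(609). At the order-1 pole a set g(θ) = (θ - a)*f(θ) = [27/19 - 6*θ/13] / (θ - a').
Simple pole: residue = g(a) at a = 3/20 + (1/20)*sqrt(609), which is -3/13 + (159/7163)*sqrt(609).
List the singular points by increasing real part (a conjugate pair: the negative imaginary part first).

Radius of convergence at 0: -3/20 + (1/20)*sqrt(609).
At 3/20 - (1/20)*sqrt(609): a pole of order 1; residue -3/13 - (159/7163)*sqrt(609).
At 3/20 + (1/20)*sqrt(609): a pole of order 1; residue -3/13 + (159/7163)*sqrt(609).


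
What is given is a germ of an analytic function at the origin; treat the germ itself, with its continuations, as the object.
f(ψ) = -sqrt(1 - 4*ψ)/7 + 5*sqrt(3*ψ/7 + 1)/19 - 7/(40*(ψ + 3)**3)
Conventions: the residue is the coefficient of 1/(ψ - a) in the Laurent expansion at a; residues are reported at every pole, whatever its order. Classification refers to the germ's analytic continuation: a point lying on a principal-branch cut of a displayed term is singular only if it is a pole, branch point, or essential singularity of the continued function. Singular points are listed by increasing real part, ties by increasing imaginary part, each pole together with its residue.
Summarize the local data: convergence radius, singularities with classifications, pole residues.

Denominator factor (ψ + 3)^3: pole of order 3 at -3, modulus 3.
Branch term (-1/7)*sqrt(1 - ψ/(1/4)): its argument vanishes at ψ = 1/4, a square-root branch point, modulus 1/4.
Branch term (5/19)*sqrt(1 - ψ/(-7/3)): its argument vanishes at ψ = -7/3, a square-root branch point, modulus 7/3.
The radius of convergence is the smallest modulus among the singular points: 1/4.
The branch terms are analytic at -3 and contribute nothing to the residue; only the rational part matters.
At the order-3 pole -3 set g(ψ) = (ψ - (-3))^3*(rational part) = -7/40.
Order-3 pole: residue = g''(a)/2; g''(-3) = 0, so the residue is 0.
List the singular points by increasing real part (a conjugate pair: the negative imaginary part first).

Radius of convergence at 0: 1/4.
At -3: a pole of order 3; residue 0.
At -7/3: an algebraic (square-root) branch point.
At 1/4: an algebraic (square-root) branch point.


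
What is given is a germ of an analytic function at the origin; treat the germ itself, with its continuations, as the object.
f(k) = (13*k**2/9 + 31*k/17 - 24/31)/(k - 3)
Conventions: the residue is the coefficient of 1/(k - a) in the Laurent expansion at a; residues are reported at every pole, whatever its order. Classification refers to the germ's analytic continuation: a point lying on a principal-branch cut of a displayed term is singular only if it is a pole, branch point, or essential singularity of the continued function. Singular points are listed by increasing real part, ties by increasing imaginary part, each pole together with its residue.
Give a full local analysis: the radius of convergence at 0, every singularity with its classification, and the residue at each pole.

Denominator factor (k - 3): pole of order 1 at 3, modulus 3.
The radius of convergence is the smallest modulus among the singular points: 3.
At the order-1 pole 3 set g(k) = (k - (3))*f(k) = 13*k**2/9 + 31*k/17 - 24/31.
Simple pole: residue = g(a) at a = 3, which is 9326/527.

Radius of convergence at 0: 3.
At 3: a pole of order 1; residue 9326/527.


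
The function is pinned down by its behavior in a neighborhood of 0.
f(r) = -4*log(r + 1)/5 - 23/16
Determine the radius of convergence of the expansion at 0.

Branch term (-4/5)*log(1 - r/(-1)): its argument vanishes at r = -1, a logarithmic branch point, modulus 1.
The radius of convergence is the smallest modulus among the singular points: 1.

The radius of convergence is 1.


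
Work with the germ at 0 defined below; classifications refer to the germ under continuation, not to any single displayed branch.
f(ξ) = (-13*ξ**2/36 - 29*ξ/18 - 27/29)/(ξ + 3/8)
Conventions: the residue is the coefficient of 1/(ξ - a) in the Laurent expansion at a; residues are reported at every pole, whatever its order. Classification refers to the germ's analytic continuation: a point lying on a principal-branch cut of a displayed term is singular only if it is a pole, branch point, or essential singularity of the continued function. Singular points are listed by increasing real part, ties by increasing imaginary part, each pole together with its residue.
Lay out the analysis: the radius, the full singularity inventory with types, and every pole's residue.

Radius of convergence at 0: 3/8.
At -3/8: a pole of order 1; residue -8411/22272.

Denominator factor (ξ + 3/8): pole of order 1 at -3/8, modulus 3/8.
The radius of convergence is the smallest modulus among the singular points: 3/8.
At the order-1 pole -3/8 set g(ξ) = (ξ - (-3/8))*f(ξ) = -13*ξ**2/36 - 29*ξ/18 - 27/29.
Simple pole: residue = g(a) at a = -3/8, which is -8411/22272.


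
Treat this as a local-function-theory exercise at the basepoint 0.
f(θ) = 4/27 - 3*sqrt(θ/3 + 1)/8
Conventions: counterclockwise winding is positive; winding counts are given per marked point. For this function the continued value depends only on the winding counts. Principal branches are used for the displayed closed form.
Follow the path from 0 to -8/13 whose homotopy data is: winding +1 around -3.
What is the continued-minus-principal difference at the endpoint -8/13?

Continued minus principal equals (1/52)*sqrt(1209).

The rational part is single-valued and drops out of the difference; each branch term changes only by its own monodromy.
(-3/8)*sqrt(1 - θ/(-3)): winding +1 is odd, the square root flips sign, contributing -2*(-3/8)*sqrt(1 - (-8/13)/(-3)) = -2*(-3/8)*sqrt(31/39) = (1/52)*sqrt(1209).
Summing the contributions at θ = -8/13 gives (1/52)*sqrt(1209).


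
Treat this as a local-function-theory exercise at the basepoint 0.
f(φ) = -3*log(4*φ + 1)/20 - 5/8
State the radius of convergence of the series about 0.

Branch term (-3/20)*log(1 - φ/(-1/4)): its argument vanishes at φ = -1/4, a logarithmic branch point, modulus 1/4.
The radius of convergence is the smallest modulus among the singular points: 1/4.

The radius of convergence is 1/4.


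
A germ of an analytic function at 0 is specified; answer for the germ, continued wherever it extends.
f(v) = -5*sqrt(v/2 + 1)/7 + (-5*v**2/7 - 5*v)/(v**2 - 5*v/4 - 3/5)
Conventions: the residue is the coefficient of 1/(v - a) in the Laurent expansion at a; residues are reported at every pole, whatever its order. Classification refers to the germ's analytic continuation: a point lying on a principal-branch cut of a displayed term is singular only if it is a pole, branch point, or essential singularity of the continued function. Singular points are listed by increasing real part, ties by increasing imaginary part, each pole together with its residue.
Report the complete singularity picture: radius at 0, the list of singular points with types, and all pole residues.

Denominator factor (v**2 - 5*v/4 - 3/5): discriminant 317/80, real irrational roots 5/8 + (1/40)*sqrt(1585) and 5/8 - (1/40)*sqrt(1585); poles of order 1, moduli 5/8 + (1/40)*sqrt(1585) and -5/8 + (1/40)*sqrt(1585).
Branch term (-5/7)*sqrt(1 - v/(-2)): its argument vanishes at v = -2, a square-root branch point, modulus 2.
The radius of convergence is the smallest modulus among the singular points: -5/8 + (1/40)*sqrt(1585).
The branch term is analytic at 5/8 - (1/40)*sqrt(1585) and contributes nothing to the residue; only the rational part matters.
The factor v**2 - 5*v/4 - 3/5 splits as (v - a)(v - a') with a = 5/8 - (1/40)*sqrt(1585), a' = 5/8 + (1/40)*sqrt(1585). At the order-1 pole a set g(v) = (v - a)*(rational part) = [-5*v**2/7 - 5*v] / (v - a').
Simple pole: residue = g(a) at a = 5/8 - (1/40)*sqrt(1585), which is -165/56 + (921/17752)*sqrt(1585).
The branch term is analytic at 5/8 + (1/40)*sqrt(1585) and contributes nothing to the residue; only the rational part matters.
The factor v**2 - 5*v/4 - 3/5 splits as (v - a)(v - a') with a = 5/8 + (1/40)*sqrt(1585), a' = 5/8 - (1/40)*sqrt(1585). At the order-1 pole a set g(v) = (v - a)*(rational part) = [-5*v**2/7 - 5*v] / (v - a').
Simple pole: residue = g(a) at a = 5/8 + (1/40)*sqrt(1585), which is -165/56 - (921/17752)*sqrt(1585).
List the singular points by increasing real part (a conjugate pair: the negative imaginary part first).

Radius of convergence at 0: -5/8 + (1/40)*sqrt(1585).
At -2: an algebraic (square-root) branch point.
At 5/8 - (1/40)*sqrt(1585): a pole of order 1; residue -165/56 + (921/17752)*sqrt(1585).
At 5/8 + (1/40)*sqrt(1585): a pole of order 1; residue -165/56 - (921/17752)*sqrt(1585).


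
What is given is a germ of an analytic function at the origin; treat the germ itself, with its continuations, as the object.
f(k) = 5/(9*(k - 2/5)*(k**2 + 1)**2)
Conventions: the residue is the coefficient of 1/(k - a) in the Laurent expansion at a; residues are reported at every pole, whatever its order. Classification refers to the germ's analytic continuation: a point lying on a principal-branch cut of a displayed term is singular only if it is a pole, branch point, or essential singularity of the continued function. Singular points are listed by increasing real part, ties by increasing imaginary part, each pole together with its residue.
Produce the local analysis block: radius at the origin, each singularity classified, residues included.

Denominator factor (k - 2/5): pole of order 1 at 2/5, modulus 2/5.
Denominator factor (k**2 + 1)^2: discriminant -4, complex-conjugate roots (1)*i and -(1)*i; poles of order 2, moduli 1 and 1.
The radius of convergence is the smallest modulus among the singular points: 2/5.
The factor k**2 + 1 splits as (k - a)(k - a') with a = -(1)*i, a' = (1)*i. At the order-2 pole a set g(k) = (k - a)^2*f(k) = [5/(9*(k - 2/5))] / (k - a')^2.
Order-2 pole: residue = g'(a); g'(-(1)*i) = (-3125/15138) - (1975/15138)*i, so the residue is (-3125/15138) - (1975/15138)*i.
The factor k**2 + 1 splits as (k - a)(k - a') with a = (1)*i, a' = -(1)*i. At the order-2 pole a set g(k) = (k - a)^2*f(k) = [5/(9*(k - 2/5))] / (k - a')^2.
Order-2 pole: residue = g'(a); g'((1)*i) = (-3125/15138) + (1975/15138)*i, so the residue is (-3125/15138) + (1975/15138)*i.
At the order-1 pole 2/5 set g(k) = (k - (2/5))*f(k) = 5/(9*(k**2 + 1)**2).
Simple pole: residue = g(a) at a = 2/5, which is 3125/7569.
List the singular points by increasing real part (a conjugate pair: the negative imaginary part first).

Radius of convergence at 0: 2/5.
At -(1)*i: a pole of order 2; residue (-3125/15138) - (1975/15138)*i.
At (1)*i: a pole of order 2; residue (-3125/15138) + (1975/15138)*i.
At 2/5: a pole of order 1; residue 3125/7569.


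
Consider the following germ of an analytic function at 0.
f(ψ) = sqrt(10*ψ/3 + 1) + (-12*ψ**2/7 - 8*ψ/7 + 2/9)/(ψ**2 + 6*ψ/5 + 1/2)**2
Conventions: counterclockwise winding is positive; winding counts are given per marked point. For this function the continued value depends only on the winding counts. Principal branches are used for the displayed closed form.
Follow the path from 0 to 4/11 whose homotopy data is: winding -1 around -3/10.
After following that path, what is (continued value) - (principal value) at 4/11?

The rational part is single-valued and drops out of the difference; each branch term changes only by its own monodromy.
(1)*sqrt(1 - ψ/(-3/10)): winding -1 is odd, the square root flips sign, contributing -2*(1)*sqrt(1 - (4/11)/(-3/10)) = -2*(1)*sqrt(73/33) = -(2/33)*sqrt(2409).
Summing the contributions at ψ = 4/11 gives -(2/33)*sqrt(2409).

Continued minus principal equals -(2/33)*sqrt(2409).


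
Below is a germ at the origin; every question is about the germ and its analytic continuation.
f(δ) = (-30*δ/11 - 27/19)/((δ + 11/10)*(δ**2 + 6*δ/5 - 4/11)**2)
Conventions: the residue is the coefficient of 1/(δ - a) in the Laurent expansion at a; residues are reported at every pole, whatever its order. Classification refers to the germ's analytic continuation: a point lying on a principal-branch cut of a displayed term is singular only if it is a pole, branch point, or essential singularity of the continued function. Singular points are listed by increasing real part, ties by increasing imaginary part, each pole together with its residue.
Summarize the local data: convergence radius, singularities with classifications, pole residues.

Denominator factor (δ + 11/10): pole of order 1 at -11/10, modulus 11/10.
Denominator factor (δ**2 + 6*δ/5 - 4/11)^2: discriminant 796/275, real irrational roots -3/5 + (1/55)*sqrt(2189) and -3/5 - (1/55)*sqrt(2189); poles of order 2, moduli -3/5 + (1/55)*sqrt(2189) and 3/5 + (1/55)*sqrt(2189).
The radius of convergence is the smallest modulus among the singular points: -3/5 + (1/55)*sqrt(2189).
The factor δ**2 + 6*δ/5 - 4/11 splits as (δ - a)(δ - a') with a = -3/5 - (1/55)*sqrt(2189), a' = -3/5 + (1/55)*sqrt(2189). At the order-2 pole a set g(δ) = (δ - a)^2*f(δ) = [(-30*δ/11 - 27/19)/(δ + 11/10)] / (δ - a')^2.
Order-2 pole: residue = g'(a); g'(-3/5 - (1/55)*sqrt(2189)) = -18150000/5157379 - (33639429375/408474731558)*sqrt(2189), so the residue is -18150000/5157379 - (33639429375/408474731558)*sqrt(2189).
At the order-1 pole -11/10 set g(δ) = (δ - (-11/10))*f(δ) = (-30*δ/11 - 27/19)/(δ**2 + 6*δ/5 - 4/11)**2.
Simple pole: residue = g(a) at a = -11/10, which is 36300000/5157379.
The factor δ**2 + 6*δ/5 - 4/11 splits as (δ - a)(δ - a') with a = -3/5 + (1/55)*sqrt(2189), a' = -3/5 - (1/55)*sqrt(2189). At the order-2 pole a set g(δ) = (δ - a)^2*f(δ) = [(-30*δ/11 - 27/19)/(δ + 11/10)] / (δ - a')^2.
Order-2 pole: residue = g'(a); g'(-3/5 + (1/55)*sqrt(2189)) = -18150000/5157379 + (33639429375/408474731558)*sqrt(2189), so the residue is -18150000/5157379 + (33639429375/408474731558)*sqrt(2189).
List the singular points by increasing real part (a conjugate pair: the negative imaginary part first).

Radius of convergence at 0: -3/5 + (1/55)*sqrt(2189).
At -3/5 - (1/55)*sqrt(2189): a pole of order 2; residue -18150000/5157379 - (33639429375/408474731558)*sqrt(2189).
At -11/10: a pole of order 1; residue 36300000/5157379.
At -3/5 + (1/55)*sqrt(2189): a pole of order 2; residue -18150000/5157379 + (33639429375/408474731558)*sqrt(2189).


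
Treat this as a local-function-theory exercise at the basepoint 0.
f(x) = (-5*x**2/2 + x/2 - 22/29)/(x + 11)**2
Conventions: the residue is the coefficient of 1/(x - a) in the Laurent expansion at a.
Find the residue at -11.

The residue is 111/2.

At the order-2 pole -11 set g(x) = (x - (-11))^2*f(x) = -5*x**2/2 + x/2 - 22/29.
Order-2 pole: residue = g'(a); g'(-11) = 111/2, so the residue is 111/2.


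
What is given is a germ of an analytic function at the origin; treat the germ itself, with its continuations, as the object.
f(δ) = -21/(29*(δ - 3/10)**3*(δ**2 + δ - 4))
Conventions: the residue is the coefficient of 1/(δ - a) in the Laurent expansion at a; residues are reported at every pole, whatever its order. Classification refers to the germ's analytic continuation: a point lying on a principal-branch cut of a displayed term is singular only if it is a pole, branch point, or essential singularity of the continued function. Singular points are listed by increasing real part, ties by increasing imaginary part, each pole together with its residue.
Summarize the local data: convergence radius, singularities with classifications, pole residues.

Radius of convergence at 0: 3/10.
At -1/2 - (1/2)*sqrt(17): a pole of order 1; residue -64785000/1364330549 + (224952000/23193619333)*sqrt(17).
At 3/10: a pole of order 3; residue 129570000/1364330549.
At -1/2 + (1/2)*sqrt(17): a pole of order 1; residue -64785000/1364330549 - (224952000/23193619333)*sqrt(17).

Denominator factor (δ**2 + δ - 4): discriminant 17, real irrational roots -1/2 + (1/2)*sqrt(17) and -1/2 - (1/2)*sqrt(17); poles of order 1, moduli -1/2 + (1/2)*sqrt(17) and 1/2 + (1/2)*sqrt(17).
Denominator factor (δ - 3/10)^3: pole of order 3 at 3/10, modulus 3/10.
The radius of convergence is the smallest modulus among the singular points: 3/10.
The factor δ**2 + δ - 4 splits as (δ - a)(δ - a') with a = -1/2 - (1/2)*sqrt(17), a' = -1/2 + (1/2)*sqrt(17). At the order-1 pole a set g(δ) = (δ - a)*f(δ) = [-21/(29*(δ - 3/10)**3)] / (δ - a').
Simple pole: residue = g(a) at a = -1/2 - (1/2)*sqrt(17), which is -64785000/1364330549 + (224952000/23193619333)*sqrt(17).
At the order-3 pole 3/10 set g(δ) = (δ - (3/10))^3*f(δ) = -21/(29*(δ**2 + δ - 4)).
Order-3 pole: residue = g''(a)/2; g''(3/10) = 259140000/1364330549, so the residue is 129570000/1364330549.
The factor δ**2 + δ - 4 splits as (δ - a)(δ - a') with a = -1/2 + (1/2)*sqrt(17), a' = -1/2 - (1/2)*sqrt(17). At the order-1 pole a set g(δ) = (δ - a)*f(δ) = [-21/(29*(δ - 3/10)**3)] / (δ - a').
Simple pole: residue = g(a) at a = -1/2 + (1/2)*sqrt(17), which is -64785000/1364330549 - (224952000/23193619333)*sqrt(17).
List the singular points by increasing real part (a conjugate pair: the negative imaginary part first).


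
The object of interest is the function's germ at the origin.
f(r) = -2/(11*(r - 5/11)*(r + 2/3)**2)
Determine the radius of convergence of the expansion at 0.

Denominator factor (r - 5/11): pole of order 1 at 5/11, modulus 5/11.
Denominator factor (r + 2/3)^2: pole of order 2 at -2/3, modulus 2/3.
The radius of convergence is the smallest modulus among the singular points: 5/11.

The radius of convergence is 5/11.


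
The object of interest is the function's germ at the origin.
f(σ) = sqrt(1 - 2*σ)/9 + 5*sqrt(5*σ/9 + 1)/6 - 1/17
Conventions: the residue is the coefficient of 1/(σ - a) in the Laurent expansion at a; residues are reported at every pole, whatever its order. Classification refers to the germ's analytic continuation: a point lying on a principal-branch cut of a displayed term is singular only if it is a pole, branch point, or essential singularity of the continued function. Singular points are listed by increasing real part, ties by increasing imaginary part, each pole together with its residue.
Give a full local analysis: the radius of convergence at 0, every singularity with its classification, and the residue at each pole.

Radius of convergence at 0: 1/2.
At -9/5: an algebraic (square-root) branch point.
At 1/2: an algebraic (square-root) branch point.

Branch term (1/9)*sqrt(1 - σ/(1/2)): its argument vanishes at σ = 1/2, a square-root branch point, modulus 1/2.
Branch term (5/6)*sqrt(1 - σ/(-9/5)): its argument vanishes at σ = -9/5, a square-root branch point, modulus 9/5.
The radius of convergence is the smallest modulus among the singular points: 1/2.
List the singular points by increasing real part (a conjugate pair: the negative imaginary part first).


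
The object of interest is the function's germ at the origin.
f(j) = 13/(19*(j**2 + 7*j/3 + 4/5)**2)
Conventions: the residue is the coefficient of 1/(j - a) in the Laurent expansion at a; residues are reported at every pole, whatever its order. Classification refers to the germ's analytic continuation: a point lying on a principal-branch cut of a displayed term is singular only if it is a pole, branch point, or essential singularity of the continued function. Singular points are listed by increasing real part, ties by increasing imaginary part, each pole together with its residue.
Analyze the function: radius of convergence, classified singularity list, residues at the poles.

Radius of convergence at 0: 7/6 - (1/30)*sqrt(505).
At -7/6 - (1/30)*sqrt(505): a pole of order 2; residue (3510/193819)*sqrt(505).
At -7/6 + (1/30)*sqrt(505): a pole of order 2; residue -(3510/193819)*sqrt(505).

Denominator factor (j**2 + 7*j/3 + 4/5)^2: discriminant 101/45, real irrational roots -7/6 + (1/30)*sqrt(505) and -7/6 - (1/30)*sqrt(505); poles of order 2, moduli 7/6 - (1/30)*sqrt(505) and 7/6 + (1/30)*sqrt(505).
The radius of convergence is the smallest modulus among the singular points: 7/6 - (1/30)*sqrt(505).
The factor j**2 + 7*j/3 + 4/5 splits as (j - a)(j - a') with a = -7/6 - (1/30)*sqrt(505), a' = -7/6 + (1/30)*sqrt(505). At the order-2 pole a set g(j) = (j - a)^2*f(j) = [13/19] / (j - a')^2.
Order-2 pole: residue = g'(a); g'(-7/6 - (1/30)*sqrt(505)) = (3510/193819)*sqrt(505), so the residue is (3510/193819)*sqrt(505).
The factor j**2 + 7*j/3 + 4/5 splits as (j - a)(j - a') with a = -7/6 + (1/30)*sqrt(505), a' = -7/6 - (1/30)*sqrt(505). At the order-2 pole a set g(j) = (j - a)^2*f(j) = [13/19] / (j - a')^2.
Order-2 pole: residue = g'(a); g'(-7/6 + (1/30)*sqrt(505)) = -(3510/193819)*sqrt(505), so the residue is -(3510/193819)*sqrt(505).
List the singular points by increasing real part (a conjugate pair: the negative imaginary part first).


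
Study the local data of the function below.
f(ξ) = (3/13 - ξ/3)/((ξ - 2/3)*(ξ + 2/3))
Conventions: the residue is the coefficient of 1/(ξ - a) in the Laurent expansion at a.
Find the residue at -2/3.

At the order-1 pole -2/3 set g(ξ) = (ξ - (-2/3))*f(ξ) = (3/13 - ξ/3)/(ξ - 2/3).
Simple pole: residue = g(a) at a = -2/3, which is -53/156.

The residue is -53/156.


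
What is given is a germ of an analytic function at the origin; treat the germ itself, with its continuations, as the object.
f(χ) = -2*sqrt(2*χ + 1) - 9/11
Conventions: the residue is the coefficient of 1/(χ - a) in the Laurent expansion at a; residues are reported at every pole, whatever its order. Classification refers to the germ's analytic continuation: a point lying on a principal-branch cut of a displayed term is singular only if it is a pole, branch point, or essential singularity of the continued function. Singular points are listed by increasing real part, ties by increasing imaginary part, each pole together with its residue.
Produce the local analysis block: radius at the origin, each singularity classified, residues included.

Radius of convergence at 0: 1/2.
At -1/2: an algebraic (square-root) branch point.

Branch term (-2)*sqrt(1 - χ/(-1/2)): its argument vanishes at χ = -1/2, a square-root branch point, modulus 1/2.
The radius of convergence is the smallest modulus among the singular points: 1/2.
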